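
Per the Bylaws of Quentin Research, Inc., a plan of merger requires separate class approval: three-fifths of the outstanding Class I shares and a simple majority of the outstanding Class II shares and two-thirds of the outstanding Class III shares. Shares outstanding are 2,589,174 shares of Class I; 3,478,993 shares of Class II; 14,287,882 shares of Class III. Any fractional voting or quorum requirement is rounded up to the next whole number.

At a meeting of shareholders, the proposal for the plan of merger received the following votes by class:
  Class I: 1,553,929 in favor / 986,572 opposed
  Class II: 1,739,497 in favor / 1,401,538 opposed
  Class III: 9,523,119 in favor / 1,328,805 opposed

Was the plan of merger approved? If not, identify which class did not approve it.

Not approved — the Class III shares did not give the required vote.

Class I: 3/5 of 2589174 = 1553504.40, rounded up to 1553505; 1,553,505 required, 1,553,929 in favor — approved.
Class II: a majority of 3478993 is 1739497; 1,739,497 required, 1,739,497 in favor — approved.
Class III: 2/3 of 14287882 = 9525254.67, rounded up to 9525255; 9,525,255 required, 9,523,119 in favor — not approved.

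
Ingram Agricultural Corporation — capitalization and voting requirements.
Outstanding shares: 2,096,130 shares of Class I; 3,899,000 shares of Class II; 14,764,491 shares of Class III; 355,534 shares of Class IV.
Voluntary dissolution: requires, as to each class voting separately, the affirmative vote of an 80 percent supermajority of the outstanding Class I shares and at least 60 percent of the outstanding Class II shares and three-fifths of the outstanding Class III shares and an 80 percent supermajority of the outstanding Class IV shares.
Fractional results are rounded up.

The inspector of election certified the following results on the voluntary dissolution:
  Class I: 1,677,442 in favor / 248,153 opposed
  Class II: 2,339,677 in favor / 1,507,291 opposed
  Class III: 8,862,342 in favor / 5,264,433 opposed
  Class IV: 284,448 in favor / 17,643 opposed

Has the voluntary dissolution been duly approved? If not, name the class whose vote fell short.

Approved — every class gave the required vote.

Class I: 4/5 of 2096130 = 1676904; 1,676,904 required, 1,677,442 in favor — approved.
Class II: 3/5 of 3899000 = 2339400; 2,339,400 required, 2,339,677 in favor — approved.
Class III: 3/5 of 14764491 = 8858694.60, rounded up to 8858695; 8,858,695 required, 8,862,342 in favor — approved.
Class IV: 4/5 of 355534 = 284427.20, rounded up to 284428; 284,428 required, 284,448 in favor — approved.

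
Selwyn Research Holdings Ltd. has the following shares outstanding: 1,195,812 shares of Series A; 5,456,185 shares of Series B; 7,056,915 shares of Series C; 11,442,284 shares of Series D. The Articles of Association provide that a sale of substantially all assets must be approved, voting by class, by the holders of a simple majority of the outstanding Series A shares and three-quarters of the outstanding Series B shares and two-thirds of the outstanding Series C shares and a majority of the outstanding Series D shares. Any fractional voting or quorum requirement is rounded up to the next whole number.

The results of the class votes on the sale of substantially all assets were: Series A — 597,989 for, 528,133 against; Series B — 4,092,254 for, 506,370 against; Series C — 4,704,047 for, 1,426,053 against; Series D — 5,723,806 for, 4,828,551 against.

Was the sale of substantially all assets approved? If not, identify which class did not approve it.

Series A: a majority of 1195812 is 597907; 597,907 required, 597,989 in favor — approved.
Series B: 3/4 of 5456185 = 4092138.75, rounded up to 4092139; 4,092,139 required, 4,092,254 in favor — approved.
Series C: 2/3 of 7056915 = 4704610; 4,704,610 required, 4,704,047 in favor — not approved.
Series D: a majority of 11442284 is 5721143; 5,721,143 required, 5,723,806 in favor — approved.

Not approved — the Series C shares did not give the required vote.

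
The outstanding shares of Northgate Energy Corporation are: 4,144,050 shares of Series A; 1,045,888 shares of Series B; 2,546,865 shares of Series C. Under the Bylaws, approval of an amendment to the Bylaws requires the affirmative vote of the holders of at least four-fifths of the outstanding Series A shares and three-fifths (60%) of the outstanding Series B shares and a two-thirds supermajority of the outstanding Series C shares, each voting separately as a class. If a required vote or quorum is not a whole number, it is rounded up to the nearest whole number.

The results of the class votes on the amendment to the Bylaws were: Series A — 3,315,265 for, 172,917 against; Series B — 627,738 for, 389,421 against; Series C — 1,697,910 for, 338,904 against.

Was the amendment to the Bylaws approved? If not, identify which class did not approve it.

Approved — every class gave the required vote.

Series A: 4/5 of 4144050 = 3315240; 3,315,240 required, 3,315,265 in favor — approved.
Series B: 3/5 of 1045888 = 627532.80, rounded up to 627533; 627,533 required, 627,738 in favor — approved.
Series C: 2/3 of 2546865 = 1697910; 1,697,910 required, 1,697,910 in favor — approved.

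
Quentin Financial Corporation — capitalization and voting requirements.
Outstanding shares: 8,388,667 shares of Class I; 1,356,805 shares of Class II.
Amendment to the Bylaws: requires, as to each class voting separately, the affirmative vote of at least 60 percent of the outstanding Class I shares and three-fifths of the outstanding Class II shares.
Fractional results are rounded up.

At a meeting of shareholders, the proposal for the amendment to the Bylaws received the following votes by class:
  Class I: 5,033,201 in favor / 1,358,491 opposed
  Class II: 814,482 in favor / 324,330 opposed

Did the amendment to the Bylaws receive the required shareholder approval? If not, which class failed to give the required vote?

Class I: 3/5 of 8388667 = 5033200.20, rounded up to 5033201; 5,033,201 required, 5,033,201 in favor — approved.
Class II: 3/5 of 1356805 = 814083; 814,083 required, 814,482 in favor — approved.

Approved — every class gave the required vote.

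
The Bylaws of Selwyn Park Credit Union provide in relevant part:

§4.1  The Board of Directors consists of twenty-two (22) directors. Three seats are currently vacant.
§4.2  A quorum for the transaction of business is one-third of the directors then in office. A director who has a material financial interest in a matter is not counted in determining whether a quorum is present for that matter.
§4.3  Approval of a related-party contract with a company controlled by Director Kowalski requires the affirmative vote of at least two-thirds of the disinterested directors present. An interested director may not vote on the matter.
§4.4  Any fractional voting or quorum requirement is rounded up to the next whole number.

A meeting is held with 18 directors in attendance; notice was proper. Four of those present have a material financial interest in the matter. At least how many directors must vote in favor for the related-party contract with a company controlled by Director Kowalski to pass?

10

The related-party contract with a company controlled by Director Kowalski requires two-thirds of the disinterested directors present (18 − 4 = 14).
2/3 of 14 = 9.33, rounded up to 10.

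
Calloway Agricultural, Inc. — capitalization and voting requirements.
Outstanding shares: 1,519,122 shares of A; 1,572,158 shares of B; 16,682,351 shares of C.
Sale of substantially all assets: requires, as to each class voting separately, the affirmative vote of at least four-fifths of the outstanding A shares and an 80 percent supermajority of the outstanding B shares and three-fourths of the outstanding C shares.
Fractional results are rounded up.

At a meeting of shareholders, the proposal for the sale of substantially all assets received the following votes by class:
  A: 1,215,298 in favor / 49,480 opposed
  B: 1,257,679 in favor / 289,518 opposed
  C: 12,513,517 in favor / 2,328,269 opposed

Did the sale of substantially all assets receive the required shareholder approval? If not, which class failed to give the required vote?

A: 4/5 of 1519122 = 1215297.60, rounded up to 1215298; 1,215,298 required, 1,215,298 in favor — approved.
B: 4/5 of 1572158 = 1257726.40, rounded up to 1257727; 1,257,727 required, 1,257,679 in favor — not approved.
C: 3/4 of 16682351 = 12511763.25, rounded up to 12511764; 12,511,764 required, 12,513,517 in favor — approved.

Not approved — the B shares did not give the required vote.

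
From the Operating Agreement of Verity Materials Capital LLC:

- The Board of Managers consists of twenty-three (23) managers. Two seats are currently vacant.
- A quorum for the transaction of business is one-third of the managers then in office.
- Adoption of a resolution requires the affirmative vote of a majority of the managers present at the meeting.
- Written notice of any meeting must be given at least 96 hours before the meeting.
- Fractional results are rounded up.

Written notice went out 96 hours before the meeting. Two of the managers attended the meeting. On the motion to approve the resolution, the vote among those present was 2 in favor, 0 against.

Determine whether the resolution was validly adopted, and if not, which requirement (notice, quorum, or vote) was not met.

Invalid — quorum requirement not satisfied.

Notice: 96 hours given; 96 required (96 ≥ 96). Satisfied.
Quorum: 2 present; quorum is 7. Not satisfied.
Vote: the resolution requires a majority of the managers present (2). A majority of 2 is 2, so 2 affirmative votes are needed; 2 voted in favor. Satisfied. (Moot — without a quorum no business can be validly transacted.)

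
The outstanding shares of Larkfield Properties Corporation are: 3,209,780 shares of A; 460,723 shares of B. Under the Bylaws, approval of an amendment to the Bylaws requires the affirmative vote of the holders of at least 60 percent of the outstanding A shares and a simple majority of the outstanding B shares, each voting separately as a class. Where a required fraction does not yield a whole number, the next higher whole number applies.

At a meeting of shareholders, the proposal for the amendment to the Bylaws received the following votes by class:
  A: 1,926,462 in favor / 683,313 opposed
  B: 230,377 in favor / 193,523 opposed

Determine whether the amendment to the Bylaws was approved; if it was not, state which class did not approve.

Approved — every class gave the required vote.

A: 3/5 of 3209780 = 1925868; 1,925,868 required, 1,926,462 in favor — approved.
B: a majority of 460723 is 230362; 230,362 required, 230,377 in favor — approved.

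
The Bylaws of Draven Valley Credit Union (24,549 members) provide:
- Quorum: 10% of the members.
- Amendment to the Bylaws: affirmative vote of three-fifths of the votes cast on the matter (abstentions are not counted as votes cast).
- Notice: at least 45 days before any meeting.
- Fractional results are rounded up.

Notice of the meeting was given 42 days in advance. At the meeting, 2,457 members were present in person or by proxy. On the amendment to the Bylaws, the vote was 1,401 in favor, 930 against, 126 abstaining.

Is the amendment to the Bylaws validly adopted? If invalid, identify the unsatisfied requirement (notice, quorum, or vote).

Notice: 42 days given; 45 required. Not satisfied.
Quorum: 10% of 24,549 = 2,454.90, rounded up to 2,455; 2,457 present. Satisfied.
Vote: requires three-fifths of the votes cast (2,457 − 126 abstaining = 2,331); 3/5 of 2331 = 1398.60, rounded up to 1399, so 1,399 needed; 1,401 in favor. Satisfied.

Invalid — notice requirement not satisfied.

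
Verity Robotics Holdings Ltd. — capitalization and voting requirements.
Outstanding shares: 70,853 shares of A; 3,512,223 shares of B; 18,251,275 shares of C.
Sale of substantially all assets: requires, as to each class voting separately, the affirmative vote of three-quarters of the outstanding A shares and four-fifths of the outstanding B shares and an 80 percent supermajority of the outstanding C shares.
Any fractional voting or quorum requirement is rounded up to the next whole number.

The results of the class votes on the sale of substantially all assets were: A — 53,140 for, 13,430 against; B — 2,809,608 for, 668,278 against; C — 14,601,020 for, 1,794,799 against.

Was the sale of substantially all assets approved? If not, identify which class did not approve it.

A: 3/4 of 70853 = 53139.75, rounded up to 53140; 53,140 required, 53,140 in favor — approved.
B: 4/5 of 3512223 = 2809778.40, rounded up to 2809779; 2,809,779 required, 2,809,608 in favor — not approved.
C: 4/5 of 18251275 = 14601020; 14,601,020 required, 14,601,020 in favor — approved.

Not approved — the B shares did not give the required vote.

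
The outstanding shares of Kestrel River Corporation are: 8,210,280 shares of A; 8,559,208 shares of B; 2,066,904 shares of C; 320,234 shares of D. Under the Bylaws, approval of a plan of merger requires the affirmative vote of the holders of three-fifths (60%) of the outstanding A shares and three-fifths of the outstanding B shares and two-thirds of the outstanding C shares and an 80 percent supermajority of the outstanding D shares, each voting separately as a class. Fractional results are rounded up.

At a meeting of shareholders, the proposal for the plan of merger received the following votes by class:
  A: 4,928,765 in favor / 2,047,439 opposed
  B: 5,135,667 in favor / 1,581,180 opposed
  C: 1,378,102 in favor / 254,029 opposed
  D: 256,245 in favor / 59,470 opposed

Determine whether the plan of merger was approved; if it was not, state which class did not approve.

Approved — every class gave the required vote.

A: 3/5 of 8210280 = 4926168; 4,926,168 required, 4,928,765 in favor — approved.
B: 3/5 of 8559208 = 5135524.80, rounded up to 5135525; 5,135,525 required, 5,135,667 in favor — approved.
C: 2/3 of 2066904 = 1377936; 1,377,936 required, 1,378,102 in favor — approved.
D: 4/5 of 320234 = 256187.20, rounded up to 256188; 256,188 required, 256,245 in favor — approved.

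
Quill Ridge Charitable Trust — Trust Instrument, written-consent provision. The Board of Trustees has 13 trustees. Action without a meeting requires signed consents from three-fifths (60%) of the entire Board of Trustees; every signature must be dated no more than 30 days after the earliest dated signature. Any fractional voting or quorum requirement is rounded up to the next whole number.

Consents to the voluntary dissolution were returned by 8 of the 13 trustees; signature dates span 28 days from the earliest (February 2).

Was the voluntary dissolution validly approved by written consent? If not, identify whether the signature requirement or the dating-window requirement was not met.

Effective — both the signature and dating-window requirements are satisfied.

Signatures required: three-fifths (60%) of 13 — 3/5 of 13 = 7.80, rounded up to 8, so 8 needed; 8 signed. Sufficient.
Dating window: the latest signature is 28 days after the earliest; the limit is 30 days. Within the window.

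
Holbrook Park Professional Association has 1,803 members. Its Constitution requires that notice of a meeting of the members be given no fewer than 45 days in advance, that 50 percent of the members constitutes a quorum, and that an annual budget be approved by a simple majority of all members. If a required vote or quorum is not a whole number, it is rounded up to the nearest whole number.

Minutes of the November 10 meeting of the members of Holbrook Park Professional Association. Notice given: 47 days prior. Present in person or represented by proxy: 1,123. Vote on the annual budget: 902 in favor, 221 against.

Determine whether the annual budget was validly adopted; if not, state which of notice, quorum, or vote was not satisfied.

Valid — all requirements satisfied.

Notice: 47 days given; 45 required. Satisfied.
Quorum: 50% of 1,803 = 901.50, rounded up to 902; 1,123 present. Satisfied.
Vote: requires a majority of all members (1,803); a majority of 1803 is 902, so 902 needed; 902 in favor. Satisfied.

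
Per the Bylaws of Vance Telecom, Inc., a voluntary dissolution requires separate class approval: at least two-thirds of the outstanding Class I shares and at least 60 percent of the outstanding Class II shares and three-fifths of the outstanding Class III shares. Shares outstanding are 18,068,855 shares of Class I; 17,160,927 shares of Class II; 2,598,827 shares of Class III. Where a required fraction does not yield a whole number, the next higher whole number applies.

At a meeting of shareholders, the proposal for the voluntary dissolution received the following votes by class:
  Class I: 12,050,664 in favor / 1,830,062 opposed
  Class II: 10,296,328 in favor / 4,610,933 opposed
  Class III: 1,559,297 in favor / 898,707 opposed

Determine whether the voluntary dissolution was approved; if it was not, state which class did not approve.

Not approved — the Class II shares did not give the required vote.

Class I: 2/3 of 18068855 = 12045903.33, rounded up to 12045904; 12,045,904 required, 12,050,664 in favor — approved.
Class II: 3/5 of 17160927 = 10296556.20, rounded up to 10296557; 10,296,557 required, 10,296,328 in favor — not approved.
Class III: 3/5 of 2598827 = 1559296.20, rounded up to 1559297; 1,559,297 required, 1,559,297 in favor — approved.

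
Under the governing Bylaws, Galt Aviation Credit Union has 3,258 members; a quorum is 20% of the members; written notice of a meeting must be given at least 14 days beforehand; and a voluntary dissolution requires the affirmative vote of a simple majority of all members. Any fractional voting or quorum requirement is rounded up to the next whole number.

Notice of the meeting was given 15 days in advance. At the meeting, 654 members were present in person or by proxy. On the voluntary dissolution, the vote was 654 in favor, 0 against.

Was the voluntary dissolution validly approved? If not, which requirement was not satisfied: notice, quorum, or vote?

Invalid — vote requirement not satisfied.

Notice: 15 days given; 14 required. Satisfied.
Quorum: 20% of 3,258 = 651.60, rounded up to 652; 654 present. Satisfied.
Vote: requires a majority of all members (3,258); a majority of 3258 is 1630, so 1,630 needed; 654 in favor. Not satisfied.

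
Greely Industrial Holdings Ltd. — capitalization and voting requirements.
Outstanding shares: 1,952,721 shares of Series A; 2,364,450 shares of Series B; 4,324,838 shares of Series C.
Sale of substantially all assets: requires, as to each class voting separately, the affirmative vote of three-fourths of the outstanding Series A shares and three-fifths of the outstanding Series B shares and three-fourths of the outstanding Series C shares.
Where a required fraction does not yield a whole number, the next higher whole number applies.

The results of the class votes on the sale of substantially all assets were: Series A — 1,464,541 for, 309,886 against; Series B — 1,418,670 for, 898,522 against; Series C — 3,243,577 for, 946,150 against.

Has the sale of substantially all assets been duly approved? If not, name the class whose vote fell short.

Series A: 3/4 of 1952721 = 1464540.75, rounded up to 1464541; 1,464,541 required, 1,464,541 in favor — approved.
Series B: 3/5 of 2364450 = 1418670; 1,418,670 required, 1,418,670 in favor — approved.
Series C: 3/4 of 4324838 = 3243628.50, rounded up to 3243629; 3,243,629 required, 3,243,577 in favor — not approved.

Not approved — the Series C shares did not give the required vote.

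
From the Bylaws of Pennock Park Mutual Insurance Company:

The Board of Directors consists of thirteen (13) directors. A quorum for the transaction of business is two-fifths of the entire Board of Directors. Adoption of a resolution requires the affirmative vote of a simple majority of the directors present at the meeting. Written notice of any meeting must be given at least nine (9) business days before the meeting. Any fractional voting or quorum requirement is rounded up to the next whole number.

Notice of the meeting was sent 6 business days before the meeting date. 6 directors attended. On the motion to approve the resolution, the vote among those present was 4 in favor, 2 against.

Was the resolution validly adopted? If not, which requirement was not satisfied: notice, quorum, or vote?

Invalid — notice requirement not satisfied.

Notice: 6 business days given; 9 required (6 < 9). Not satisfied.
Quorum: 6 present; quorum is 6. Satisfied.
Vote: the resolution requires a majority of the directors present (6). A majority of 6 is 4, so 4 affirmative votes are needed; 4 voted in favor. Satisfied.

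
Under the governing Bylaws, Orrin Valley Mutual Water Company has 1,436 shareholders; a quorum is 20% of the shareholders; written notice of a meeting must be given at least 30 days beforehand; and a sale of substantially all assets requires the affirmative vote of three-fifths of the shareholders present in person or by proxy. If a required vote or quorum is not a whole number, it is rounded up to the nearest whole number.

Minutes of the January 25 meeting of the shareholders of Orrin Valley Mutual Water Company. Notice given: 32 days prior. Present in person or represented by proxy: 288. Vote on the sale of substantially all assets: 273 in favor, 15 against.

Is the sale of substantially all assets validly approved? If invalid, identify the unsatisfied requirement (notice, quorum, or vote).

Notice: 32 days given; 30 required. Satisfied.
Quorum: 20% of 1,436 = 287.20, rounded up to 288; 288 present. Satisfied.
Vote: requires three-fifths of those present (288); 3/5 of 288 = 172.80, rounded up to 173, so 173 needed; 273 in favor. Satisfied.

Valid — all requirements satisfied.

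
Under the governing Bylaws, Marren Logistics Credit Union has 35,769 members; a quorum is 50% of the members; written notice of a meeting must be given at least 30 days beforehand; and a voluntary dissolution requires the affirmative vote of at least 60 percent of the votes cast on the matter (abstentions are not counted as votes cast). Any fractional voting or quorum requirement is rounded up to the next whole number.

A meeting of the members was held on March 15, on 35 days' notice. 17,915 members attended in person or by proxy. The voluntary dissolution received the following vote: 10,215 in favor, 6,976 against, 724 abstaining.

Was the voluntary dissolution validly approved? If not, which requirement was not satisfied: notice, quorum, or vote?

Notice: 35 days given; 30 required. Satisfied.
Quorum: 50% of 35,769 = 17,884.50, rounded up to 17,885; 17,915 present. Satisfied.
Vote: requires three-fifths of the votes cast (17,915 − 724 abstaining = 17,191); 3/5 of 17191 = 10314.60, rounded up to 10315, so 10,315 needed; 10,215 in favor. Not satisfied.

Invalid — vote requirement not satisfied.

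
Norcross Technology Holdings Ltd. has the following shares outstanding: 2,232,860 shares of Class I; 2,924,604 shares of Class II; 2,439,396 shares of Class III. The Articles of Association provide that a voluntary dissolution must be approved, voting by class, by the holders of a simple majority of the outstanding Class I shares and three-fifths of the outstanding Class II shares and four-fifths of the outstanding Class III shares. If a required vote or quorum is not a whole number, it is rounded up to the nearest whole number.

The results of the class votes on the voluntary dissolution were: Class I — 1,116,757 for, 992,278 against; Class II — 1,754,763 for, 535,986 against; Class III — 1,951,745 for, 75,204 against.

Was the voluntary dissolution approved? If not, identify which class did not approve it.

Class I: a majority of 2232860 is 1116431; 1,116,431 required, 1,116,757 in favor — approved.
Class II: 3/5 of 2924604 = 1754762.40, rounded up to 1754763; 1,754,763 required, 1,754,763 in favor — approved.
Class III: 4/5 of 2439396 = 1951516.80, rounded up to 1951517; 1,951,517 required, 1,951,745 in favor — approved.

Approved — every class gave the required vote.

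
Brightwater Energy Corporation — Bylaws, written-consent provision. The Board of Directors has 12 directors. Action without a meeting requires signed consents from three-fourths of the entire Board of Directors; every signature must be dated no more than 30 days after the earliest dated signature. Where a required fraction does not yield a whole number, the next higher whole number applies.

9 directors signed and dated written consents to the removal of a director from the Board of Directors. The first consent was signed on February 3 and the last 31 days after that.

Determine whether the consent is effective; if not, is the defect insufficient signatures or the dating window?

Not effective — dating-window requirement not satisfied.

Signatures required: three-fourths of 12 — 3/4 of 12 = 9, so 9 needed; 9 signed. Sufficient.
Dating window: the latest signature is 31 days after the earliest; the limit is 30 days. Outside the window.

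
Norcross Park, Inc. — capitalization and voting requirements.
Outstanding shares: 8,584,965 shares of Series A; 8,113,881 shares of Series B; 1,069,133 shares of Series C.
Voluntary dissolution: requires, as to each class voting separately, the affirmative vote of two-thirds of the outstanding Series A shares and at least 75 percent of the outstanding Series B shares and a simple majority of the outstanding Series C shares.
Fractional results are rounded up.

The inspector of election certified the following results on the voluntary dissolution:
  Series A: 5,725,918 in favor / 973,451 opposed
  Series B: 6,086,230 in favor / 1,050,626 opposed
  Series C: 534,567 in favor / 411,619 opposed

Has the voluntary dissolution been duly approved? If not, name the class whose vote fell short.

Series A: 2/3 of 8584965 = 5723310; 5,723,310 required, 5,725,918 in favor — approved.
Series B: 3/4 of 8113881 = 6085410.75, rounded up to 6085411; 6,085,411 required, 6,086,230 in favor — approved.
Series C: a majority of 1069133 is 534567; 534,567 required, 534,567 in favor — approved.

Approved — every class gave the required vote.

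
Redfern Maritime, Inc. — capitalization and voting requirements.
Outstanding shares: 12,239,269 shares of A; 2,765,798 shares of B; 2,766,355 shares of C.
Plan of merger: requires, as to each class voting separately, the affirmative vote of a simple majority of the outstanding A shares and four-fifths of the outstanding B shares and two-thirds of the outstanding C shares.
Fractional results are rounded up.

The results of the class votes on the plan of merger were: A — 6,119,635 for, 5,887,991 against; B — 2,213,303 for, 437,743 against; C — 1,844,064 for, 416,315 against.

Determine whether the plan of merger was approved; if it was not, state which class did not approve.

A: a majority of 12239269 is 6119635; 6,119,635 required, 6,119,635 in favor — approved.
B: 4/5 of 2765798 = 2212638.40, rounded up to 2212639; 2,212,639 required, 2,213,303 in favor — approved.
C: 2/3 of 2766355 = 1844236.67, rounded up to 1844237; 1,844,237 required, 1,844,064 in favor — not approved.

Not approved — the C shares did not give the required vote.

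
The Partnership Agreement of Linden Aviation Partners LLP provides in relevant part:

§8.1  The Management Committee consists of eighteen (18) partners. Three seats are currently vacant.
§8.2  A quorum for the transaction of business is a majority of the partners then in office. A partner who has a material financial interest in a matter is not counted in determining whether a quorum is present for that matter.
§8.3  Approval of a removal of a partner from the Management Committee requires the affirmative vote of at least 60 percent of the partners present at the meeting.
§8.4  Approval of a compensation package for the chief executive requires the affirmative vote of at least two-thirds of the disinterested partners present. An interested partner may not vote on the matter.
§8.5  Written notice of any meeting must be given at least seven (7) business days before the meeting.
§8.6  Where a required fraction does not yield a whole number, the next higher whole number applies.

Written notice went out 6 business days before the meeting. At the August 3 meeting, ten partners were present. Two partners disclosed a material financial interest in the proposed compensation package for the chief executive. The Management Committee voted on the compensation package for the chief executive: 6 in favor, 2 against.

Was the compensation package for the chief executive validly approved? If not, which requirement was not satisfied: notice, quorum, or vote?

Invalid — notice requirement not satisfied.

Notice: 6 business days given; 7 required (6 < 7). Not satisfied.
Quorum: 10 present, but the 2 interested partners do not count, leaving 8. Quorum is 8. Satisfied.
Vote: the compensation package for the chief executive requires two-thirds of the disinterested partners present (10 − 2 = 8). 2/3 of 8 = 5.33, rounded up to 6, so 6 affirmative votes are needed; 6 voted in favor. Satisfied.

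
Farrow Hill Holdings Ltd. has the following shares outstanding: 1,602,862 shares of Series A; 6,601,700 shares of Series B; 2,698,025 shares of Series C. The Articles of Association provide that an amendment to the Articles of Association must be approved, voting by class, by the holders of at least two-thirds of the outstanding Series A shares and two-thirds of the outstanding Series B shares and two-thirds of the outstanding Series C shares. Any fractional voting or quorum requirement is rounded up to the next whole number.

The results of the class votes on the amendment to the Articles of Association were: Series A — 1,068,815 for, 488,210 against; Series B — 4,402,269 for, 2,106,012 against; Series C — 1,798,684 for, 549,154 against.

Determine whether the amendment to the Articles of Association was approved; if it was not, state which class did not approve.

Approved — every class gave the required vote.

Series A: 2/3 of 1602862 = 1068574.67, rounded up to 1068575; 1,068,575 required, 1,068,815 in favor — approved.
Series B: 2/3 of 6601700 = 4401133.33, rounded up to 4401134; 4,401,134 required, 4,402,269 in favor — approved.
Series C: 2/3 of 2698025 = 1798683.33, rounded up to 1798684; 1,798,684 required, 1,798,684 in favor — approved.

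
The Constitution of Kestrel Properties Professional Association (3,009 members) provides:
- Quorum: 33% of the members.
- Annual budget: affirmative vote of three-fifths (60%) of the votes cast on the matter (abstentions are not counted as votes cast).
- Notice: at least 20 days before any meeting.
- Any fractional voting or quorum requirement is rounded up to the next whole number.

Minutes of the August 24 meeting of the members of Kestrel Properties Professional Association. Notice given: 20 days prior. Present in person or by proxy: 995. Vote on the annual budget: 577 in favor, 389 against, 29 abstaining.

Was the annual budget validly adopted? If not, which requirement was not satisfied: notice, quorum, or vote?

Invalid — vote requirement not satisfied.

Notice: 20 days given; 20 required. Satisfied.
Quorum: 33% of 3,009 = 992.97, rounded up to 993; 995 present. Satisfied.
Vote: requires three-fifths of the votes cast (995 − 29 abstaining = 966); 3/5 of 966 = 579.60, rounded up to 580, so 580 needed; 577 in favor. Not satisfied.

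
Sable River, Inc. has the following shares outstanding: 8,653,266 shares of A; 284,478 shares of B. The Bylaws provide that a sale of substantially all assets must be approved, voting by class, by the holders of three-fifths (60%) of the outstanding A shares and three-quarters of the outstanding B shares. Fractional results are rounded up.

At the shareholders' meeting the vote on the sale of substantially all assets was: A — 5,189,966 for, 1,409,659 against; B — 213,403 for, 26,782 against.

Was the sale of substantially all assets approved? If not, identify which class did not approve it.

A: 3/5 of 8653266 = 5191959.60, rounded up to 5191960; 5,191,960 required, 5,189,966 in favor — not approved.
B: 3/4 of 284478 = 213358.50, rounded up to 213359; 213,359 required, 213,403 in favor — approved.

Not approved — the A shares did not give the required vote.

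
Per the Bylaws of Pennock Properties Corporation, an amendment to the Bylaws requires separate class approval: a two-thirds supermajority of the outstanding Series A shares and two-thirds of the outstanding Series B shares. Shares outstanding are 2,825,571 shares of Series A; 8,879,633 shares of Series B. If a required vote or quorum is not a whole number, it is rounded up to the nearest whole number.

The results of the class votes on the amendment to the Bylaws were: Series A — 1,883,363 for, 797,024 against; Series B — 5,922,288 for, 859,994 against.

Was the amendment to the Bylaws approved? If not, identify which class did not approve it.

Series A: 2/3 of 2825571 = 1883714; 1,883,714 required, 1,883,363 in favor — not approved.
Series B: 2/3 of 8879633 = 5919755.33, rounded up to 5919756; 5,919,756 required, 5,922,288 in favor — approved.

Not approved — the Series A shares did not give the required vote.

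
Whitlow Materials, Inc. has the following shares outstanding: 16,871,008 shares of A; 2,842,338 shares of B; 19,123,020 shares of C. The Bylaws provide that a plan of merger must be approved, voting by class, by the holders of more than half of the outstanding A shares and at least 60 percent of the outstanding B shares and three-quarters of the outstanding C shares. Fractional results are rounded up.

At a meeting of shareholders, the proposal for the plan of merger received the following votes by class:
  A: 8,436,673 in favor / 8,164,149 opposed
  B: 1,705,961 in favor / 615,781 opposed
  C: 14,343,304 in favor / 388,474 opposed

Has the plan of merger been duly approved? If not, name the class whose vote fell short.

A: a majority of 16871008 is 8435505; 8,435,505 required, 8,436,673 in favor — approved.
B: 3/5 of 2842338 = 1705402.80, rounded up to 1705403; 1,705,403 required, 1,705,961 in favor — approved.
C: 3/4 of 19123020 = 14342265; 14,342,265 required, 14,343,304 in favor — approved.

Approved — every class gave the required vote.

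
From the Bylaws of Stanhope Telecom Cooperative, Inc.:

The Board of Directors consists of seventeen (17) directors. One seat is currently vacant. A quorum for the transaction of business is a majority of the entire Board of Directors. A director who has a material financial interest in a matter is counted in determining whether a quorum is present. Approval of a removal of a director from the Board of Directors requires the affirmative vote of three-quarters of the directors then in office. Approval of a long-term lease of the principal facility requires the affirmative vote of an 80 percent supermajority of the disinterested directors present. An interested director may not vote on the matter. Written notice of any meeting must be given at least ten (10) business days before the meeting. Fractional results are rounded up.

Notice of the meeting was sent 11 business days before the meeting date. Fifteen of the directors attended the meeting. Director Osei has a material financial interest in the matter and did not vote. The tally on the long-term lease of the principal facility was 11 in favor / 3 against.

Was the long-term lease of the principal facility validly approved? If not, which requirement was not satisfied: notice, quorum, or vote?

Invalid — vote requirement not satisfied.

Notice: 11 business days given; 10 required (11 ≥ 10). Satisfied.
Quorum: 15 present (interested directors count toward quorum); quorum is 9. Satisfied.
Vote: the long-term lease of the principal facility requires four-fifths of the disinterested directors present (15 − 1 = 14). 4/5 of 14 = 11.20, rounded up to 12, so 12 affirmative votes are needed; 11 voted in favor. Not satisfied.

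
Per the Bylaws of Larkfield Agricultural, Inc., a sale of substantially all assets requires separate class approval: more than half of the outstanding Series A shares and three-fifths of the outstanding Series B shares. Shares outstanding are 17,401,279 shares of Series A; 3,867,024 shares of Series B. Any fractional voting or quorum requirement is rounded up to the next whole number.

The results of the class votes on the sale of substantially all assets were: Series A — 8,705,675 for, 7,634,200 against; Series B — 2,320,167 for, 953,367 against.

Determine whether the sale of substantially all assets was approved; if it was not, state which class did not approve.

Series A: a majority of 17401279 is 8700640; 8,700,640 required, 8,705,675 in favor — approved.
Series B: 3/5 of 3867024 = 2320214.40, rounded up to 2320215; 2,320,215 required, 2,320,167 in favor — not approved.

Not approved — the Series B shares did not give the required vote.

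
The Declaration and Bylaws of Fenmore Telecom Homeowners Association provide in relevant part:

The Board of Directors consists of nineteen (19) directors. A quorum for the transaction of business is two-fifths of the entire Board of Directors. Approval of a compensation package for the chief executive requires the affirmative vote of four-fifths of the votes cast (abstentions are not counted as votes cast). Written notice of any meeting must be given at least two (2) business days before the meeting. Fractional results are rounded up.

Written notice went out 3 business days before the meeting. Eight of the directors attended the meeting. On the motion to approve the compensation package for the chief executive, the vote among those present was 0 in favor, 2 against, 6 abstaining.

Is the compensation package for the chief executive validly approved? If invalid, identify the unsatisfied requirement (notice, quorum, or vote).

Notice: 3 business days given; 2 required (3 ≥ 2). Satisfied.
Quorum: 8 present; quorum is 8. Satisfied.
Vote: the compensation package for the chief executive requires four-fifths of the votes cast (8 present − 6 abstaining = 2). 4/5 of 2 = 1.60, rounded up to 2, so 2 affirmative votes are needed; 0 voted in favor. Not satisfied.

Invalid — vote requirement not satisfied.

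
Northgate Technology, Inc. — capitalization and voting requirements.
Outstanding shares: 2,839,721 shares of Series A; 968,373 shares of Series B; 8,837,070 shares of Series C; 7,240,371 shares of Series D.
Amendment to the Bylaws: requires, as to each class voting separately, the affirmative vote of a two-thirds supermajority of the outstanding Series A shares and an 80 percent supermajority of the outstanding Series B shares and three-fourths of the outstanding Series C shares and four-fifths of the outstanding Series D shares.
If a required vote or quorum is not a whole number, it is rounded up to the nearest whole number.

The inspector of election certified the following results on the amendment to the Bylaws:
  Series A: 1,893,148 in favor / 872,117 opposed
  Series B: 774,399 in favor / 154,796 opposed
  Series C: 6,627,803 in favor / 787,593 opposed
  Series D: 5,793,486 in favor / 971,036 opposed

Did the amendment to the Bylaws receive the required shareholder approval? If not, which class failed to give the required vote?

Series A: 2/3 of 2839721 = 1893147.33, rounded up to 1893148; 1,893,148 required, 1,893,148 in favor — approved.
Series B: 4/5 of 968373 = 774698.40, rounded up to 774699; 774,699 required, 774,399 in favor — not approved.
Series C: 3/4 of 8837070 = 6627802.50, rounded up to 6627803; 6,627,803 required, 6,627,803 in favor — approved.
Series D: 4/5 of 7240371 = 5792296.80, rounded up to 5792297; 5,792,297 required, 5,793,486 in favor — approved.

Not approved — the Series B shares did not give the required vote.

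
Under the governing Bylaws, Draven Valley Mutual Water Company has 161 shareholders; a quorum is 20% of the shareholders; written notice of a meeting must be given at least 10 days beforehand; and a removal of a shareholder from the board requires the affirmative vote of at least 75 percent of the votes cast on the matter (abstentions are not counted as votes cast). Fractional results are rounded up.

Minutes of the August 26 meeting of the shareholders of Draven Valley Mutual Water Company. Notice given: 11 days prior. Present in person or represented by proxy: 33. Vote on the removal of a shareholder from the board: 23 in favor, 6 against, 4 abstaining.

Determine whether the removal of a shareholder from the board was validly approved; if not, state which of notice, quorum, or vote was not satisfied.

Notice: 11 days given; 10 required. Satisfied.
Quorum: 20% of 161 = 32.20, rounded up to 33; 33 present. Satisfied.
Vote: requires three-fourths of the votes cast (33 − 4 abstaining = 29); 3/4 of 29 = 21.75, rounded up to 22, so 22 needed; 23 in favor. Satisfied.

Valid — all requirements satisfied.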